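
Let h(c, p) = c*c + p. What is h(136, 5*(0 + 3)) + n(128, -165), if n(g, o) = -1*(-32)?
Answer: 18543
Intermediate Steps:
n(g, o) = 32
h(c, p) = p + c² (h(c, p) = c² + p = p + c²)
h(136, 5*(0 + 3)) + n(128, -165) = (5*(0 + 3) + 136²) + 32 = (5*3 + 18496) + 32 = (15 + 18496) + 32 = 18511 + 32 = 18543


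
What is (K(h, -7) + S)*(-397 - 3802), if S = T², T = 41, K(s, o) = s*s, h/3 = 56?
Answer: -125571095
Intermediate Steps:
h = 168 (h = 3*56 = 168)
K(s, o) = s²
S = 1681 (S = 41² = 1681)
(K(h, -7) + S)*(-397 - 3802) = (168² + 1681)*(-397 - 3802) = (28224 + 1681)*(-4199) = 29905*(-4199) = -125571095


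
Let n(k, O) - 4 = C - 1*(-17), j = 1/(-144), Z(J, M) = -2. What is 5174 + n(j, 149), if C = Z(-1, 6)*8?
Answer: 5179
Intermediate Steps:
C = -16 (C = -2*8 = -16)
j = -1/144 ≈ -0.0069444
n(k, O) = 5 (n(k, O) = 4 + (-16 - 1*(-17)) = 4 + (-16 + 17) = 4 + 1 = 5)
5174 + n(j, 149) = 5174 + 5 = 5179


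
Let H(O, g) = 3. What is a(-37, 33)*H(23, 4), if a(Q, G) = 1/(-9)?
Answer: -⅓ ≈ -0.33333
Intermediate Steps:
a(Q, G) = -⅑
a(-37, 33)*H(23, 4) = -⅑*3 = -⅓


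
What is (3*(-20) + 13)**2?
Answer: 2209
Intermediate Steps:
(3*(-20) + 13)**2 = (-60 + 13)**2 = (-47)**2 = 2209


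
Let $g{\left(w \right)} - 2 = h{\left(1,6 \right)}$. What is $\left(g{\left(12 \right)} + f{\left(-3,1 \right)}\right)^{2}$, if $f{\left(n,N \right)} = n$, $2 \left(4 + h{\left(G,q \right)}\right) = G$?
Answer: $\frac{81}{4} \approx 20.25$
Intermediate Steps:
$h{\left(G,q \right)} = -4 + \frac{G}{2}$
$g{\left(w \right)} = - \frac{3}{2}$ ($g{\left(w \right)} = 2 + \left(-4 + \frac{1}{2} \cdot 1\right) = 2 + \left(-4 + \frac{1}{2}\right) = 2 - \frac{7}{2} = - \frac{3}{2}$)
$\left(g{\left(12 \right)} + f{\left(-3,1 \right)}\right)^{2} = \left(- \frac{3}{2} - 3\right)^{2} = \left(- \frac{9}{2}\right)^{2} = \frac{81}{4}$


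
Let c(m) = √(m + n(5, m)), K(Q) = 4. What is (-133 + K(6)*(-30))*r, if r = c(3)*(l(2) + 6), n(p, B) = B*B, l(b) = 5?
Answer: -5566*√3 ≈ -9640.6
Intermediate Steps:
n(p, B) = B²
c(m) = √(m + m²)
r = 22*√3 (r = √(3*(1 + 3))*(5 + 6) = √(3*4)*11 = √12*11 = (2*√3)*11 = 22*√3 ≈ 38.105)
(-133 + K(6)*(-30))*r = (-133 + 4*(-30))*(22*√3) = (-133 - 120)*(22*√3) = -5566*√3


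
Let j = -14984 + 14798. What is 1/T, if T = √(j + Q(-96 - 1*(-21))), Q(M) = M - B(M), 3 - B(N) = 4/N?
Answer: -5*I*√14853/9902 ≈ -0.06154*I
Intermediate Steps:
B(N) = 3 - 4/N
j = -186
Q(M) = -3 + M + 4/M (Q(M) = M - (3 - 4/M) = M + (-3 + 4/M) = -3 + M + 4/M)
T = 2*I*√14853/15 (T = √(-186 + (-3 + (-96 - 1*(-21)) + 4/(-96 - 1*(-21)))) = √(-186 + (-3 + (-96 + 21) + 4/(-96 + 21))) = √(-186 + (-3 - 75 + 4/(-75))) = √(-186 + (-3 - 75 + 4*(-1/75))) = √(-186 + (-3 - 75 - 4/75)) = √(-186 - 5854/75) = √(-19804/75) = 2*I*√14853/15 ≈ 16.25*I)
1/T = 1/(2*I*√14853/15) = -5*I*√14853/9902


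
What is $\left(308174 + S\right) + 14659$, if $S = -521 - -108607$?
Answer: $430919$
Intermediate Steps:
$S = 108086$ ($S = -521 + 108607 = 108086$)
$\left(308174 + S\right) + 14659 = \left(308174 + 108086\right) + 14659 = 416260 + 14659 = 430919$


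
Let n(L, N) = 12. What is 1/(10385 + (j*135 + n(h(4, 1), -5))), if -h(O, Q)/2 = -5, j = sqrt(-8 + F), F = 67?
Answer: 10397/107022334 - 135*sqrt(59)/107022334 ≈ 8.7459e-5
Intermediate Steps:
j = sqrt(59) (j = sqrt(-8 + 67) = sqrt(59) ≈ 7.6811)
h(O, Q) = 10 (h(O, Q) = -2*(-5) = 10)
1/(10385 + (j*135 + n(h(4, 1), -5))) = 1/(10385 + (sqrt(59)*135 + 12)) = 1/(10385 + (135*sqrt(59) + 12)) = 1/(10385 + (12 + 135*sqrt(59))) = 1/(10397 + 135*sqrt(59))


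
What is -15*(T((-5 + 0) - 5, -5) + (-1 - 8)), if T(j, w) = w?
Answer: 210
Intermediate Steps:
-15*(T((-5 + 0) - 5, -5) + (-1 - 8)) = -15*(-5 + (-1 - 8)) = -15*(-5 - 9) = -15*(-14) = 210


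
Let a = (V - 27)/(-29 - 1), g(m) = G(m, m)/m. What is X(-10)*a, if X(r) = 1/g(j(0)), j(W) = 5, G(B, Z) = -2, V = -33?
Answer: -5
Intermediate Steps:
g(m) = -2/m
a = 2 (a = (-33 - 27)/(-29 - 1) = -60/(-30) = -60*(-1/30) = 2)
X(r) = -5/2 (X(r) = 1/(-2/5) = 1/(-2*⅕) = 1/(-⅖) = -5/2)
X(-10)*a = -5/2*2 = -5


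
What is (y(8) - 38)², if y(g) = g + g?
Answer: 484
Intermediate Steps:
y(g) = 2*g
(y(8) - 38)² = (2*8 - 38)² = (16 - 38)² = (-22)² = 484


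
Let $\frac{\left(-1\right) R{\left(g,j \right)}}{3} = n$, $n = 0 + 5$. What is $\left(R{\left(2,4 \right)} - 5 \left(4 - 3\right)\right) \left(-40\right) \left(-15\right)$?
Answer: $-12000$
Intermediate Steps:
$n = 5$
$R{\left(g,j \right)} = -15$ ($R{\left(g,j \right)} = \left(-3\right) 5 = -15$)
$\left(R{\left(2,4 \right)} - 5 \left(4 - 3\right)\right) \left(-40\right) \left(-15\right) = \left(-15 - 5 \left(4 - 3\right)\right) \left(-40\right) \left(-15\right) = \left(-15 - 5 \cdot 1\right) \left(-40\right) \left(-15\right) = \left(-15 - 5\right) \left(-40\right) \left(-15\right) = \left(-20\right) \left(-40\right) \left(-15\right) = 800 \left(-15\right) = -12000$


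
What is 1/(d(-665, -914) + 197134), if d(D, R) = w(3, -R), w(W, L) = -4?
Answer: 1/197130 ≈ 5.0728e-6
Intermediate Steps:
d(D, R) = -4
1/(d(-665, -914) + 197134) = 1/(-4 + 197134) = 1/197130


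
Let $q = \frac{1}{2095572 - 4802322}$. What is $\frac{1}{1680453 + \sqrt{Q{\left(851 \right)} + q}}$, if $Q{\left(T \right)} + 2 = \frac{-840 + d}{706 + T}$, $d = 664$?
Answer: $\frac{786901945290750}{1322351734670666177423} - \frac{15 i \sqrt{2059270226370870}}{1322351734670666177423} \approx 5.9508 \cdot 10^{-7} - 5.1476 \cdot 10^{-13} i$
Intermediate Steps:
$Q{\left(T \right)} = -2 - \frac{176}{706 + T}$ ($Q{\left(T \right)} = -2 + \frac{-840 + 664}{706 + T} = -2 - \frac{176}{706 + T}$)
$q = - \frac{1}{2706750}$ ($q = \frac{1}{-2706750} = - \frac{1}{2706750} \approx -3.6945 \cdot 10^{-7}$)
$\frac{1}{1680453 + \sqrt{Q{\left(851 \right)} + q}} = \frac{1}{1680453 + \sqrt{\frac{2 \left(-794 - 851\right)}{706 + 851} - \frac{1}{2706750}}} = \frac{1}{1680453 + \sqrt{\frac{2 \left(-794 - 851\right)}{1557} - \frac{1}{2706750}}} = \frac{1}{1680453 + \sqrt{2 \cdot \frac{1}{1557} \left(-1645\right) - \frac{1}{2706750}}} = \frac{1}{1680453 + \sqrt{- \frac{3290}{1557} - \frac{1}{2706750}}} = \frac{1}{1680453 + \sqrt{- \frac{989467673}{468267750}}} = \frac{1}{1680453 + \frac{i \sqrt{2059270226370870}}{31217850}}$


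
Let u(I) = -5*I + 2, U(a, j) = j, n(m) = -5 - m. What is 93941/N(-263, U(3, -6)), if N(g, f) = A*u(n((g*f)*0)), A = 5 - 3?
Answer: 93941/54 ≈ 1739.6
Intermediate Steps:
A = 2
u(I) = 2 - 5*I
N(g, f) = 54 (N(g, f) = 2*(2 - 5*(-5 - g*f*0)) = 2*(2 - 5*(-5 - f*g*0)) = 2*(2 - 5*(-5 - 1*0)) = 2*(2 - 5*(-5 + 0)) = 2*(2 - 5*(-5)) = 2*(2 + 25) = 2*27 = 54)
93941/N(-263, U(3, -6)) = 93941/54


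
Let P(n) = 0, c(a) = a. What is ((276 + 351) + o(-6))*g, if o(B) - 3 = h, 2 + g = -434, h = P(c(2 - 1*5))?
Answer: -274680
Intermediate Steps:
h = 0
g = -436 (g = -2 - 434 = -436)
o(B) = 3 (o(B) = 3 + 0 = 3)
((276 + 351) + o(-6))*g = ((276 + 351) + 3)*(-436) = (627 + 3)*(-436) = 630*(-436) = -274680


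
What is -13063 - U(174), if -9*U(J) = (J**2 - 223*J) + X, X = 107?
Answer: -125986/9 ≈ -13998.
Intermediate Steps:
U(J) = -107/9 - J**2/9 + 223*J/9 (U(J) = -((J**2 - 223*J) + 107)/9 = -(107 + J**2 - 223*J)/9 = -107/9 - J**2/9 + 223*J/9)
-13063 - U(174) = -13063 - (-107/9 - 1/9*174**2 + (223/9)*174) = -13063 - (-107/9 - 1/9*30276 + 12934/3) = -13063 - (-107/9 - 3364 + 12934/3) = -13063 - 1*8419/9 = -13063 - 8419/9 = -125986/9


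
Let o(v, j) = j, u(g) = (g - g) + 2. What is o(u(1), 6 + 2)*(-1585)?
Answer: -12680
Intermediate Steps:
u(g) = 2 (u(g) = 0 + 2 = 2)
o(u(1), 6 + 2)*(-1585) = (6 + 2)*(-1585) = 8*(-1585) = -12680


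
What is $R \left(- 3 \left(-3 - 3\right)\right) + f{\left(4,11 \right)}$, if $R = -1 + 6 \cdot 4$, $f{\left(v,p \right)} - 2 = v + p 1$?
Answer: $431$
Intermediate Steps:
$f{\left(v,p \right)} = 2 + p + v$ ($f{\left(v,p \right)} = 2 + \left(v + p 1\right) = 2 + \left(v + p\right) = 2 + \left(p + v\right) = 2 + p + v$)
$R = 23$ ($R = -1 + 24 = 23$)
$R \left(- 3 \left(-3 - 3\right)\right) + f{\left(4,11 \right)} = 23 \left(- 3 \left(-3 - 3\right)\right) + \left(2 + 11 + 4\right) = 23 \left(\left(-3\right) \left(-6\right)\right) + 17 = 23 \cdot 18 + 17 = 414 + 17 = 431$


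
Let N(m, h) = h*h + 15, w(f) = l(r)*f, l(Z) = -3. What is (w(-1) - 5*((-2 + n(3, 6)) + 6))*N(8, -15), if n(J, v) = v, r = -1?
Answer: -11280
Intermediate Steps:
w(f) = -3*f
N(m, h) = 15 + h² (N(m, h) = h² + 15 = 15 + h²)
(w(-1) - 5*((-2 + n(3, 6)) + 6))*N(8, -15) = (-3*(-1) - 5*((-2 + 6) + 6))*(15 + (-15)²) = (3 - 5*(4 + 6))*(15 + 225) = (3 - 5*10)*240 = (3 - 50)*240 = -47*240 = -11280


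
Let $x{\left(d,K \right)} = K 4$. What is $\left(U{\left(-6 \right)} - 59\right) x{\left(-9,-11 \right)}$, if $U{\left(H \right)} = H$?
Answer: $2860$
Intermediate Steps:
$x{\left(d,K \right)} = 4 K$
$\left(U{\left(-6 \right)} - 59\right) x{\left(-9,-11 \right)} = \left(-6 - 59\right) 4 \left(-11\right) = \left(-65\right) \left(-44\right) = 2860$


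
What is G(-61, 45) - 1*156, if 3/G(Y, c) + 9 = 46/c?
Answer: -56139/359 ≈ -156.38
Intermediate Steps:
G(Y, c) = 3/(-9 + 46/c)
G(-61, 45) - 1*156 = -3*45/(-46 + 9*45) - 1*156 = -3*45/(-46 + 405) - 156 = -3*45/359 - 156 = -3*45*1/359 - 156 = -135/359 - 156 = -56139/359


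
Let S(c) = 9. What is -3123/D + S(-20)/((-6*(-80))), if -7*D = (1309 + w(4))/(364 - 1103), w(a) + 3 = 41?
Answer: -861613533/71840 ≈ -11994.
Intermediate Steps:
w(a) = 38 (w(a) = -3 + 41 = 38)
D = 1347/5173 (D = -(1309 + 38)/(7*(364 - 1103)) = -1347/(7*(-739)) = -1347*(-1)/(7*739) = -⅐*(-1347/739) = 1347/5173 ≈ 0.26039)
-3123/D + S(-20)/((-6*(-80))) = -3123/1347/5173 + 9/((-6*(-80))) = -3123*5173/1347 + 9/480 = -5385093/449 + 9*(1/480) = -5385093/449 + 3/160 = -861613533/71840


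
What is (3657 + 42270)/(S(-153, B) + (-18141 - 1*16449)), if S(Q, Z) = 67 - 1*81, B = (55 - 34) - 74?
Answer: -45927/34604 ≈ -1.3272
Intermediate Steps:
B = -53 (B = 21 - 74 = -53)
S(Q, Z) = -14 (S(Q, Z) = 67 - 81 = -14)
(3657 + 42270)/(S(-153, B) + (-18141 - 1*16449)) = (3657 + 42270)/(-14 + (-18141 - 1*16449)) = 45927/(-14 + (-18141 - 16449)) = 45927/(-14 - 34590) = 45927/(-34604) = 45927*(-1/34604) = -45927/34604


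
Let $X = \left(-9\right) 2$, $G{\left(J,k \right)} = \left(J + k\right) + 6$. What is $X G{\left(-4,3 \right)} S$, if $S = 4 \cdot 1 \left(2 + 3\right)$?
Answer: $-1800$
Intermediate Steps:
$G{\left(J,k \right)} = 6 + J + k$
$S = 20$ ($S = 4 \cdot 5 = 20$)
$X = -18$
$X G{\left(-4,3 \right)} S = - 18 \left(6 - 4 + 3\right) 20 = \left(-18\right) 5 \cdot 20 = \left(-90\right) 20 = -1800$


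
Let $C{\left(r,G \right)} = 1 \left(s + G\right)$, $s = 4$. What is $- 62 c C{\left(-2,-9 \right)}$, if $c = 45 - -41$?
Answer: $26660$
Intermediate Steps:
$c = 86$ ($c = 45 + 41 = 86$)
$C{\left(r,G \right)} = 4 + G$ ($C{\left(r,G \right)} = 1 \left(4 + G\right) = 4 + G$)
$- 62 c C{\left(-2,-9 \right)} = \left(-62\right) 86 \left(4 - 9\right) = \left(-5332\right) \left(-5\right) = 26660$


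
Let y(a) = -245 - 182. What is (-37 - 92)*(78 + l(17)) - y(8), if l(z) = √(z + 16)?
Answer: -9635 - 129*√33 ≈ -10376.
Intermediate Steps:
y(a) = -427
l(z) = √(16 + z)
(-37 - 92)*(78 + l(17)) - y(8) = (-37 - 92)*(78 + √(16 + 17)) - 1*(-427) = -129*(78 + √33) + 427 = (-10062 - 129*√33) + 427 = -9635 - 129*√33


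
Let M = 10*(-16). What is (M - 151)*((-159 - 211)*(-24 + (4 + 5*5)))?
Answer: 575350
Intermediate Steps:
M = -160
(M - 151)*((-159 - 211)*(-24 + (4 + 5*5))) = (-160 - 151)*((-159 - 211)*(-24 + (4 + 5*5))) = -(-115070)*(-24 + (4 + 25)) = -(-115070)*(-24 + 29) = -(-115070)*5 = -311*(-1850) = 575350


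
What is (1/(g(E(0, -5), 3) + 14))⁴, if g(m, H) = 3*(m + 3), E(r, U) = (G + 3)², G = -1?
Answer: 1/1500625 ≈ 6.6639e-7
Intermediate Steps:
E(r, U) = 4 (E(r, U) = (-1 + 3)² = 2² = 4)
g(m, H) = 9 + 3*m (g(m, H) = 3*(3 + m) = 9 + 3*m)
(1/(g(E(0, -5), 3) + 14))⁴ = (1/((9 + 3*4) + 14))⁴ = (1/((9 + 12) + 14))⁴ = (1/(21 + 14))⁴ = (1/35)⁴ = 1/1500625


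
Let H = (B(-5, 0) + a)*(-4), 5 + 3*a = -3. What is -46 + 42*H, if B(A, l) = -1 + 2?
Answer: 234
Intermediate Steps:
a = -8/3 (a = -5/3 + (⅓)*(-3) = -5/3 - 1 = -8/3 ≈ -2.6667)
B(A, l) = 1
H = 20/3 (H = (1 - 8/3)*(-4) = -5/3*(-4) = 20/3 ≈ 6.6667)
-46 + 42*H = -46 + 42*(20/3) = -46 + 280 = 234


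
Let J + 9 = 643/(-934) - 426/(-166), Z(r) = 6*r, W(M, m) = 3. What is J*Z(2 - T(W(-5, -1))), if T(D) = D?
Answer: 1656375/38761 ≈ 42.733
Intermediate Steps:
J = -552125/77522 (J = -9 + (643/(-934) - 426/(-166)) = -9 + (643*(-1/934) - 426*(-1/166)) = -9 + (-643/934 + 213/83) = -9 + 145573/77522 = -552125/77522 ≈ -7.1222)
J*Z(2 - T(W(-5, -1))) = -1656375*(2 - 1*3)/38761 = -1656375*(2 - 3)/38761 = -1656375*(-1)/38761 = -552125/77522*(-6) = 1656375/38761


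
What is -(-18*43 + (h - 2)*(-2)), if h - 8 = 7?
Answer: 800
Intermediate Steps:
h = 15 (h = 8 + 7 = 15)
-(-18*43 + (h - 2)*(-2)) = -(-18*43 + (15 - 2)*(-2)) = -(-774 + 13*(-2)) = -(-774 - 26) = -1*(-800) = 800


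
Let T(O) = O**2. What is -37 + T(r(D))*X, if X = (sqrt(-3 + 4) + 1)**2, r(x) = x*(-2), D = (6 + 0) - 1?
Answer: 363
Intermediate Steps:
D = 5 (D = 6 - 1 = 5)
r(x) = -2*x
X = 4 (X = (sqrt(1) + 1)**2 = (1 + 1)**2 = 2**2 = 4)
-37 + T(r(D))*X = -37 + (-2*5)**2*4 = -37 + (-10)**2*4 = -37 + 100*4 = -37 + 400 = 363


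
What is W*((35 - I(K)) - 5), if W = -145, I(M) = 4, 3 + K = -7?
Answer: -3770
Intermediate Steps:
K = -10 (K = -3 - 7 = -10)
W*((35 - I(K)) - 5) = -145*((35 - 1*4) - 5) = -145*((35 - 4) - 5) = -145*(31 - 5) = -145*26 = -3770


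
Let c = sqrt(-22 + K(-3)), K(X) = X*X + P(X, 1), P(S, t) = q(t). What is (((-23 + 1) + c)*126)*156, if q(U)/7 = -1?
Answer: -432432 + 39312*I*sqrt(5) ≈ -4.3243e+5 + 87904.0*I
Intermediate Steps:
q(U) = -7 (q(U) = 7*(-1) = -7)
P(S, t) = -7
K(X) = -7 + X**2 (K(X) = X*X - 7 = X**2 - 7 = -7 + X**2)
c = 2*I*sqrt(5) (c = sqrt(-22 + (-7 + (-3)**2)) = sqrt(-22 + (-7 + 9)) = sqrt(-22 + 2) = sqrt(-20) = 2*I*sqrt(5) ≈ 4.4721*I)
(((-23 + 1) + c)*126)*156 = (((-23 + 1) + 2*I*sqrt(5))*126)*156 = ((-22 + 2*I*sqrt(5))*126)*156 = (-2772 + 252*I*sqrt(5))*156 = -432432 + 39312*I*sqrt(5)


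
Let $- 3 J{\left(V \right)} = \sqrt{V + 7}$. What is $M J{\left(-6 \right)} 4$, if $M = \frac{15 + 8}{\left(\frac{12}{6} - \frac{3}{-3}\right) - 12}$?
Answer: $\frac{92}{27} \approx 3.4074$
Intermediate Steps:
$J{\left(V \right)} = - \frac{\sqrt{7 + V}}{3}$ ($J{\left(V \right)} = - \frac{\sqrt{V + 7}}{3} = - \frac{\sqrt{7 + V}}{3}$)
$M = - \frac{23}{9}$ ($M = \frac{23}{\left(12 \cdot \frac{1}{6} - -1\right) - 12} = \frac{23}{\left(2 + 1\right) - 12} = \frac{23}{3 - 12} = \frac{23}{-9} = 23 \left(- \frac{1}{9}\right) = - \frac{23}{9} \approx -2.5556$)
$M J{\left(-6 \right)} 4 = - \frac{23 \left(- \frac{\sqrt{7 - 6}}{3}\right)}{9} \cdot 4 = - \frac{23 \left(- \frac{\sqrt{1}}{3}\right)}{9} \cdot 4 = - \frac{23 \left(\left(- \frac{1}{3}\right) 1\right)}{9} \cdot 4 = \left(- \frac{23}{9}\right) \left(- \frac{1}{3}\right) 4 = \frac{23}{27} \cdot 4 = \frac{92}{27}$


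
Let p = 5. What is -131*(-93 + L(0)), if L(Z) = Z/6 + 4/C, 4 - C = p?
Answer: 12707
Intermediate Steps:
C = -1 (C = 4 - 1*5 = 4 - 5 = -1)
L(Z) = -4 + Z/6 (L(Z) = Z/6 + 4/(-1) = Z*(⅙) + 4*(-1) = Z/6 - 4 = -4 + Z/6)
-131*(-93 + L(0)) = -131*(-93 + (-4 + (⅙)*0)) = -131*(-93 + (-4 + 0)) = -131*(-93 - 4) = -131*(-97) = 12707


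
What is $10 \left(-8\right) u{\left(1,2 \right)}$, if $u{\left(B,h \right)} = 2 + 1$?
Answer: $-240$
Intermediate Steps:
$u{\left(B,h \right)} = 3$
$10 \left(-8\right) u{\left(1,2 \right)} = 10 \left(-8\right) 3 = \left(-80\right) 3 = -240$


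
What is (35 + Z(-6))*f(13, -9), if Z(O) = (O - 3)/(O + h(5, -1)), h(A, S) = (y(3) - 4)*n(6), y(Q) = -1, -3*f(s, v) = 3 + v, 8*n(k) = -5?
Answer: 1754/23 ≈ 76.261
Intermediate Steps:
n(k) = -5/8 (n(k) = (⅛)*(-5) = -5/8)
f(s, v) = -1 - v/3 (f(s, v) = -(3 + v)/3 = -1 - v/3)
h(A, S) = 25/8 (h(A, S) = (-1 - 4)*(-5/8) = -5*(-5/8) = 25/8)
Z(O) = (-3 + O)/(25/8 + O) (Z(O) = (O - 3)/(O + 25/8) = (-3 + O)/(25/8 + O))
(35 + Z(-6))*f(13, -9) = (35 + 8*(-3 - 6)/(25 + 8*(-6)))*(-1 - ⅓*(-9)) = (35 + 8*(-9)/(25 - 48))*(-1 + 3) = (35 + 8*(-9)/(-23))*2 = (35 + 8*(-1/23)*(-9))*2 = (35 + 72/23)*2 = (877/23)*2 = 1754/23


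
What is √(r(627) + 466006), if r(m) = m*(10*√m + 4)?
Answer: √(468514 + 6270*√627) ≈ 790.89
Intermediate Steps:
r(m) = m*(4 + 10*√m)
√(r(627) + 466006) = √((4*627 + 10*627^(3/2)) + 466006) = √((2508 + 10*(627*√627)) + 466006) = √((2508 + 6270*√627) + 466006) = √(468514 + 6270*√627)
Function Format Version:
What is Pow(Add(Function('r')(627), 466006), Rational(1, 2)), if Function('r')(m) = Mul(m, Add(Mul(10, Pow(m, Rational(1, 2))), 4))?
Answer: Pow(Add(468514, Mul(6270, Pow(627, Rational(1, 2)))), Rational(1, 2)) ≈ 790.89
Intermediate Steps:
Function('r')(m) = Mul(m, Add(4, Mul(10, Pow(m, Rational(1, 2)))))
Pow(Add(Function('r')(627), 466006), Rational(1, 2)) = Pow(Add(Add(Mul(4, 627), Mul(10, Pow(627, Rational(3, 2)))), 466006), Rational(1, 2)) = Pow(Add(Add(2508, Mul(10, Mul(627, Pow(627, Rational(1, 2))))), 466006), Rational(1, 2)) = Pow(Add(Add(2508, Mul(6270, Pow(627, Rational(1, 2)))), 466006), Rational(1, 2)) = Pow(Add(468514, Mul(6270, Pow(627, Rational(1, 2)))), Rational(1, 2))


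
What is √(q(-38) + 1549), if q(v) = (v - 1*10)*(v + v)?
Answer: √5197 ≈ 72.090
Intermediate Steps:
q(v) = 2*v*(-10 + v) (q(v) = (v - 10)*(2*v) = (-10 + v)*(2*v) = 2*v*(-10 + v))
√(q(-38) + 1549) = √(2*(-38)*(-10 - 38) + 1549) = √(2*(-38)*(-48) + 1549) = √(3648 + 1549) = √5197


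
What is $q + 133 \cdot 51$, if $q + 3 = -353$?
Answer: $6427$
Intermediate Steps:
$q = -356$ ($q = -3 - 353 = -356$)
$q + 133 \cdot 51 = -356 + 133 \cdot 51 = -356 + 6783 = 6427$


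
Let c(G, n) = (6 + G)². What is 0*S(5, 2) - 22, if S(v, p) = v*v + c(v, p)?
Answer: -22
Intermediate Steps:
S(v, p) = v² + (6 + v)² (S(v, p) = v*v + (6 + v)² = v² + (6 + v)²)
0*S(5, 2) - 22 = 0*(5² + (6 + 5)²) - 22 = 0*(25 + 11²) - 22 = 0*(25 + 121) - 22 = 0*146 - 22 = 0 - 22 = -22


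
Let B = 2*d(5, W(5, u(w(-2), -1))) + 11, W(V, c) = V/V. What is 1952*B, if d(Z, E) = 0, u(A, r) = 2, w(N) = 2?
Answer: 21472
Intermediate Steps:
W(V, c) = 1
B = 11 (B = 2*0 + 11 = 0 + 11 = 11)
1952*B = 1952*11 = 21472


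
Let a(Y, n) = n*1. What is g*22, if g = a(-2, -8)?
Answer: -176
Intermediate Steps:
a(Y, n) = n
g = -8
g*22 = -8*22 = -176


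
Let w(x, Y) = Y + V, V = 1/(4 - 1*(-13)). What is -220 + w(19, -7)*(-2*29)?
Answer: 3104/17 ≈ 182.59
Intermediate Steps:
V = 1/17 (V = 1/(4 + 13) = 1/17 ≈ 0.058824)
w(x, Y) = 1/17 + Y (w(x, Y) = Y + 1/17 = 1/17 + Y)
-220 + w(19, -7)*(-2*29) = -220 + (1/17 - 7)*(-2*29) = -220 - 118/17*(-58) = -220 + 6844/17 = 3104/17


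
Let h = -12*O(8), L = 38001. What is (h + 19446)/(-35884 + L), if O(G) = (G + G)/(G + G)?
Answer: 19434/2117 ≈ 9.1800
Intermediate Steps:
O(G) = 1 (O(G) = (2*G)/((2*G)) = (2*G)*(1/(2*G)) = 1)
h = -12 (h = -12*1 = -12)
(h + 19446)/(-35884 + L) = (-12 + 19446)/(-35884 + 38001) = 19434/2117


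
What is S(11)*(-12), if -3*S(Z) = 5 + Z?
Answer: 64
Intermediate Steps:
S(Z) = -5/3 - Z/3 (S(Z) = -(5 + Z)/3 = -5/3 - Z/3)
S(11)*(-12) = (-5/3 - ⅓*11)*(-12) = (-5/3 - 11/3)*(-12) = -16/3*(-12) = 64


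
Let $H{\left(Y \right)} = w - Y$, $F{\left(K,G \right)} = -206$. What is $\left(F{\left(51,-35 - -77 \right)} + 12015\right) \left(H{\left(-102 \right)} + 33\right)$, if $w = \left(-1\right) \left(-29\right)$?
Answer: $1936676$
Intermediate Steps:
$w = 29$
$H{\left(Y \right)} = 29 - Y$
$\left(F{\left(51,-35 - -77 \right)} + 12015\right) \left(H{\left(-102 \right)} + 33\right) = \left(-206 + 12015\right) \left(\left(29 - -102\right) + 33\right) = 11809 \left(\left(29 + 102\right) + 33\right) = 11809 \left(131 + 33\right) = 11809 \cdot 164 = 1936676$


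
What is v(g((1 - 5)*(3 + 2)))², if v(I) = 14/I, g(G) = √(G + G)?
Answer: -49/10 ≈ -4.9000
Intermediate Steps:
g(G) = √2*√G (g(G) = √(2*G) = √2*√G)
v(g((1 - 5)*(3 + 2)))² = (14/((√2*√((1 - 5)*(3 + 2)))))² = (14/((√2*√(-4*5))))² = (14/((√2*√(-20))))² = (14/((√2*(2*I*√5))))² = (14/((2*I*√10)))² = (14*(-I*√10/20))² = (-7*I*√10/10)² = -49/10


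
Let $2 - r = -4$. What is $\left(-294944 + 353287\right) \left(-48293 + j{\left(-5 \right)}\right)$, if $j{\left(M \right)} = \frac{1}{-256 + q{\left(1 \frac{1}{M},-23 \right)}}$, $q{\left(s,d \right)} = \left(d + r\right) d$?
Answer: $- \frac{380370339022}{135} \approx -2.8176 \cdot 10^{9}$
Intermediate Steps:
$r = 6$ ($r = 2 - -4 = 2 + 4 = 6$)
$q{\left(s,d \right)} = d \left(6 + d\right)$ ($q{\left(s,d \right)} = \left(d + 6\right) d = \left(6 + d\right) d = d \left(6 + d\right)$)
$j{\left(M \right)} = \frac{1}{135}$ ($j{\left(M \right)} = \frac{1}{-256 - 23 \left(6 - 23\right)} = \frac{1}{-256 - -391} = \frac{1}{-256 + 391} = \frac{1}{135}$)
$\left(-294944 + 353287\right) \left(-48293 + j{\left(-5 \right)}\right) = \left(-294944 + 353287\right) \left(-48293 + \frac{1}{135}\right) = 58343 \left(- \frac{6519554}{135}\right) = - \frac{380370339022}{135}$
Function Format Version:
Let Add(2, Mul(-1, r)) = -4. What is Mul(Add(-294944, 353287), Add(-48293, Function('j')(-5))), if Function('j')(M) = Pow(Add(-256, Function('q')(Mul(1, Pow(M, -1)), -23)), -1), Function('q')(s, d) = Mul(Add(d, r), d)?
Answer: Rational(-380370339022, 135) ≈ -2.8176e+9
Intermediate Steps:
r = 6 (r = Add(2, Mul(-1, -4)) = Add(2, 4) = 6)
Function('q')(s, d) = Mul(d, Add(6, d)) (Function('q')(s, d) = Mul(Add(d, 6), d) = Mul(Add(6, d), d) = Mul(d, Add(6, d)))
Function('j')(M) = Rational(1, 135) (Function('j')(M) = Pow(Add(-256, Mul(-23, Add(6, -23))), -1) = Pow(Add(-256, Mul(-23, -17)), -1) = Pow(Add(-256, 391), -1) = Pow(135, -1) = Rational(1, 135))
Mul(Add(-294944, 353287), Add(-48293, Function('j')(-5))) = Mul(Add(-294944, 353287), Add(-48293, Rational(1, 135))) = Mul(58343, Rational(-6519554, 135)) = Rational(-380370339022, 135)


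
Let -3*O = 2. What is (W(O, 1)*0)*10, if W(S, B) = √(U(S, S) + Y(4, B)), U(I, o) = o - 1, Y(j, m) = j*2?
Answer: 0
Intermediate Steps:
O = -⅔ (O = -⅓*2 = -⅔ ≈ -0.66667)
Y(j, m) = 2*j
U(I, o) = -1 + o
W(S, B) = √(7 + S) (W(S, B) = √((-1 + S) + 2*4) = √((-1 + S) + 8) = √(7 + S))
(W(O, 1)*0)*10 = (√(7 - ⅔)*0)*10 = (√(19/3)*0)*10 = ((√57/3)*0)*10 = 0*10 = 0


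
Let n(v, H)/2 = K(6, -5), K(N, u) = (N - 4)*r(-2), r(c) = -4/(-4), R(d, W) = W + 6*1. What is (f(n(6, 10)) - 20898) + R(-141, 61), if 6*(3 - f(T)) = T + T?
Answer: -62488/3 ≈ -20829.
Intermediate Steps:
R(d, W) = 6 + W (R(d, W) = W + 6 = 6 + W)
r(c) = 1 (r(c) = -4*(-¼) = 1)
K(N, u) = -4 + N (K(N, u) = (N - 4)*1 = (-4 + N)*1 = -4 + N)
n(v, H) = 4 (n(v, H) = 2*(-4 + 6) = 2*2 = 4)
f(T) = 3 - T/3 (f(T) = 3 - (T + T)/6 = 3 - T/3)
(f(n(6, 10)) - 20898) + R(-141, 61) = ((3 - ⅓*4) - 20898) + (6 + 61) = ((3 - 4/3) - 20898) + 67 = (5/3 - 20898) + 67 = -62689/3 + 67 = -62488/3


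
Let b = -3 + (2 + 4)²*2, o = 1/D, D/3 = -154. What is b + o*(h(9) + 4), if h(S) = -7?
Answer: 10627/154 ≈ 69.006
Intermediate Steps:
D = -462 (D = 3*(-154) = -462)
o = -1/462 (o = 1/(-462) = -1/462 ≈ -0.0021645)
b = 69 (b = -3 + 6²*2 = -3 + 36*2 = -3 + 72 = 69)
b + o*(h(9) + 4) = 69 - (-7 + 4)/462 = 69 - 1/462*(-3) = 69 + 1/154 = 10627/154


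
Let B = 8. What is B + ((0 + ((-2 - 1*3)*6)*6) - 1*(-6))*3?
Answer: -514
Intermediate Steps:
B + ((0 + ((-2 - 1*3)*6)*6) - 1*(-6))*3 = 8 + ((0 + ((-2 - 1*3)*6)*6) - 1*(-6))*3 = 8 + ((0 + ((-2 - 3)*6)*6) + 6)*3 = 8 + ((0 - 5*6*6) + 6)*3 = 8 + ((0 - 30*6) + 6)*3 = 8 + ((0 - 180) + 6)*3 = 8 + (-180 + 6)*3 = 8 - 174*3 = 8 - 522 = -514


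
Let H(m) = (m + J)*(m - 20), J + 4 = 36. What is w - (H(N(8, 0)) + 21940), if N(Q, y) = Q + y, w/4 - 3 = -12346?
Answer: -70832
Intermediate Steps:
w = -49372 (w = 12 + 4*(-12346) = 12 - 49384 = -49372)
J = 32 (J = -4 + 36 = 32)
H(m) = (-20 + m)*(32 + m) (H(m) = (m + 32)*(m - 20) = (32 + m)*(-20 + m) = (-20 + m)*(32 + m))
w - (H(N(8, 0)) + 21940) = -49372 - ((-640 + (8 + 0)² + 12*(8 + 0)) + 21940) = -49372 - ((-640 + 8² + 12*8) + 21940) = -49372 - ((-640 + 64 + 96) + 21940) = -49372 - (-480 + 21940) = -49372 - 1*21460 = -49372 - 21460 = -70832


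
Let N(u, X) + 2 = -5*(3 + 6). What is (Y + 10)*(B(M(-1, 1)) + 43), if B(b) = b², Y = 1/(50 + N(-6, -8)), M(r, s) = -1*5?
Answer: 2108/3 ≈ 702.67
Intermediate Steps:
M(r, s) = -5
N(u, X) = -47 (N(u, X) = -2 - 5*(3 + 6) = -2 - 5*9 = -2 - 45 = -47)
Y = ⅓ (Y = 1/(50 - 47) = 1/3 = ⅓ ≈ 0.33333)
(Y + 10)*(B(M(-1, 1)) + 43) = (⅓ + 10)*((-5)² + 43) = 31*(25 + 43)/3 = (31/3)*68 = 2108/3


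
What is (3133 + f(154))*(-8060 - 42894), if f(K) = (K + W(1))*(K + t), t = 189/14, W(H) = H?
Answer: -1482532107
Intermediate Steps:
t = 27/2 (t = 189*(1/14) = 27/2 ≈ 13.500)
f(K) = (1 + K)*(27/2 + K) (f(K) = (K + 1)*(K + 27/2) = (1 + K)*(27/2 + K))
(3133 + f(154))*(-8060 - 42894) = (3133 + (27/2 + 154² + (29/2)*154))*(-8060 - 42894) = (3133 + (27/2 + 23716 + 2233))*(-50954) = (3133 + 51925/2)*(-50954) = (58191/2)*(-50954) = -1482532107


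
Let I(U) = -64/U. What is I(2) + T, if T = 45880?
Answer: 45848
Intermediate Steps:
I(2) + T = -64/2 + 45880 = -64*½ + 45880 = -32 + 45880 = 45848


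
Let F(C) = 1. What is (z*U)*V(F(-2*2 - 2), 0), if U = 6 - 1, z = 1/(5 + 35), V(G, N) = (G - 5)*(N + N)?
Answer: 0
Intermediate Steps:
V(G, N) = 2*N*(-5 + G) (V(G, N) = (-5 + G)*(2*N) = 2*N*(-5 + G))
z = 1/40 ≈ 0.025000
U = 5
(z*U)*V(F(-2*2 - 2), 0) = ((1/40)*5)*(2*0*(-5 + 1)) = (2*0*(-4))/8 = (⅛)*0 = 0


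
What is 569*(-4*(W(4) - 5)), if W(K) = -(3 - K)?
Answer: 9104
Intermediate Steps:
W(K) = -3 + K
569*(-4*(W(4) - 5)) = 569*(-4*((-3 + 4) - 5)) = 569*(-4*(1 - 5)) = 569*(-4*(-4)) = 569*16 = 9104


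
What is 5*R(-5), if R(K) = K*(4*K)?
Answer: 500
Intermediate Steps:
R(K) = 4*K**2
5*R(-5) = 5*(4*(-5)**2) = 5*(4*25) = 5*100 = 500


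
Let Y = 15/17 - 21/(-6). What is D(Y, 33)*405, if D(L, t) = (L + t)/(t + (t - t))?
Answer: 171585/374 ≈ 458.78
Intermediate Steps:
Y = 149/34 (Y = 15*(1/17) - 21*(-⅙) = 15/17 + 7/2 = 149/34 ≈ 4.3824)
D(L, t) = (L + t)/t (D(L, t) = (L + t)/(t + 0) = (L + t)/t)
D(Y, 33)*405 = ((149/34 + 33)/33)*405 = ((1/33)*(1271/34))*405 = (1271/1122)*405 = 171585/374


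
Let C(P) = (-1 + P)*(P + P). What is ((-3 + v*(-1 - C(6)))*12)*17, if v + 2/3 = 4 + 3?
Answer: -79424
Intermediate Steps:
v = 19/3 (v = -⅔ + (4 + 3) = -⅔ + 7 = 19/3 ≈ 6.3333)
C(P) = 2*P*(-1 + P) (C(P) = (-1 + P)*(2*P) = 2*P*(-1 + P))
((-3 + v*(-1 - C(6)))*12)*17 = ((-3 + 19*(-1 - 2*6*(-1 + 6))/3)*12)*17 = ((-3 + 19*(-1 - 2*6*5)/3)*12)*17 = ((-3 + 19*(-1 - 1*60)/3)*12)*17 = ((-3 + 19*(-1 - 60)/3)*12)*17 = ((-3 + (19/3)*(-61))*12)*17 = ((-3 - 1159/3)*12)*17 = -1168/3*12*17 = -4672*17 = -79424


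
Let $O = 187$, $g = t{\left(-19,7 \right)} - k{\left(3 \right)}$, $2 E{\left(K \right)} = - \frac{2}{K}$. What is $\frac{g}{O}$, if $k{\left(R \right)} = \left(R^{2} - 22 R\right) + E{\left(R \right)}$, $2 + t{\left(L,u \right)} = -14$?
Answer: $\frac{124}{561} \approx 0.22103$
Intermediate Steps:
$E{\left(K \right)} = - \frac{1}{K}$ ($E{\left(K \right)} = \frac{\left(-2\right) \frac{1}{K}}{2} = - \frac{1}{K}$)
$t{\left(L,u \right)} = -16$ ($t{\left(L,u \right)} = -2 - 14 = -16$)
$k{\left(R \right)} = R^{2} - \frac{1}{R} - 22 R$ ($k{\left(R \right)} = \left(R^{2} - 22 R\right) - \frac{1}{R} = R^{2} - \frac{1}{R} - 22 R$)
$g = \frac{124}{3}$ ($g = -16 - \frac{-1 + 3^{2} \left(-22 + 3\right)}{3} = -16 - \frac{-1 + 9 \left(-19\right)}{3} = -16 - \frac{-1 - 171}{3} = -16 - \frac{1}{3} \left(-172\right) = -16 - - \frac{172}{3} = -16 + \frac{172}{3} = \frac{124}{3} \approx 41.333$)
$\frac{g}{O} = \frac{124}{3 \cdot 187} = \frac{124}{3} \cdot \frac{1}{187} = \frac{124}{561}$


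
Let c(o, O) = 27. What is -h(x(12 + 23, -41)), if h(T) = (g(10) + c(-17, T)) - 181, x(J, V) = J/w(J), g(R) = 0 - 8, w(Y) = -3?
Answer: 162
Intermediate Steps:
g(R) = -8
x(J, V) = -J/3 (x(J, V) = J/(-3) = J*(-1/3) = -J/3)
h(T) = -162 (h(T) = (-8 + 27) - 181 = 19 - 181 = -162)
-h(x(12 + 23, -41)) = -1*(-162) = 162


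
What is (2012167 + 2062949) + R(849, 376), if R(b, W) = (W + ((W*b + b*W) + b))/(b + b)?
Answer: 6920186641/1698 ≈ 4.0755e+6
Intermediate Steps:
R(b, W) = (W + b + 2*W*b)/(2*b) (R(b, W) = (W + ((W*b + W*b) + b))/((2*b)) = (W + (2*W*b + b))*(1/(2*b)) = (W + (b + 2*W*b))*(1/(2*b)) = (W + b + 2*W*b)*(1/(2*b)) = (W + b + 2*W*b)/(2*b))
(2012167 + 2062949) + R(849, 376) = (2012167 + 2062949) + (½ + 376 + (½)*376/849) = 4075116 + (½ + 376 + (½)*376*(1/849)) = 4075116 + (½ + 376 + 188/849) = 4075116 + 639673/1698 = 6920186641/1698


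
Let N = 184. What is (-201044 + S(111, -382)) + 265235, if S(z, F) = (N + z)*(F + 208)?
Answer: 12861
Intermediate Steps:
S(z, F) = (184 + z)*(208 + F) (S(z, F) = (184 + z)*(F + 208) = (184 + z)*(208 + F))
(-201044 + S(111, -382)) + 265235 = (-201044 + (38272 + 184*(-382) + 208*111 - 382*111)) + 265235 = (-201044 + (38272 - 70288 + 23088 - 42402)) + 265235 = (-201044 - 51330) + 265235 = -252374 + 265235 = 12861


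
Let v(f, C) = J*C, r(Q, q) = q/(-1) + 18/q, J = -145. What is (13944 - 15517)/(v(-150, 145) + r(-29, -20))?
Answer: 15730/210059 ≈ 0.074884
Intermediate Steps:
r(Q, q) = -q + 18/q (r(Q, q) = q*(-1) + 18/q = -q + 18/q)
v(f, C) = -145*C
(13944 - 15517)/(v(-150, 145) + r(-29, -20)) = (13944 - 15517)/(-145*145 + (-1*(-20) + 18/(-20))) = -1573/(-21025 + (20 + 18*(-1/20))) = -1573/(-21025 + (20 - 9/10)) = -1573/(-21025 + 191/10) = -1573/(-210059/10) = -1573*(-10/210059) = 15730/210059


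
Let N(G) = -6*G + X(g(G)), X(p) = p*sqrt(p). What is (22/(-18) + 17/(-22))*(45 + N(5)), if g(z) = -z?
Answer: -1975/66 + 1975*I*sqrt(5)/198 ≈ -29.924 + 22.304*I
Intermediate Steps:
X(p) = p**(3/2)
N(G) = (-G)**(3/2) - 6*G (N(G) = -6*G + (-G)**(3/2) = (-G)**(3/2) - 6*G)
(22/(-18) + 17/(-22))*(45 + N(5)) = (22/(-18) + 17/(-22))*(45 + ((-1*5)**(3/2) - 6*5)) = (22*(-1/18) + 17*(-1/22))*(45 + ((-5)**(3/2) - 30)) = (-11/9 - 17/22)*(45 + (-5*I*sqrt(5) - 30)) = -395*(45 + (-30 - 5*I*sqrt(5)))/198 = -395*(15 - 5*I*sqrt(5))/198 = -1975/66 + 1975*I*sqrt(5)/198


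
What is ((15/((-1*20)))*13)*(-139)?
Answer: 5421/4 ≈ 1355.3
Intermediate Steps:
((15/((-1*20)))*13)*(-139) = ((15/(-20))*13)*(-139) = ((15*(-1/20))*13)*(-139) = -¾*13*(-139) = -39/4*(-139) = 5421/4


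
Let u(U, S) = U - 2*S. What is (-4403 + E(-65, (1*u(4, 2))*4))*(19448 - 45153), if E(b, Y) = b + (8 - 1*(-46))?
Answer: 113461870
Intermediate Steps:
E(b, Y) = 54 + b (E(b, Y) = b + (8 + 46) = b + 54 = 54 + b)
(-4403 + E(-65, (1*u(4, 2))*4))*(19448 - 45153) = (-4403 + (54 - 65))*(19448 - 45153) = (-4403 - 11)*(-25705) = -4414*(-25705) = 113461870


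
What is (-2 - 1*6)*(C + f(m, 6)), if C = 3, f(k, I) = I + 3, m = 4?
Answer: -96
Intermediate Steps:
f(k, I) = 3 + I
(-2 - 1*6)*(C + f(m, 6)) = (-2 - 1*6)*(3 + (3 + 6)) = (-2 - 6)*(3 + 9) = -8*12 = -96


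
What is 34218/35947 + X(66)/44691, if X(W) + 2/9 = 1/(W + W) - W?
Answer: 604635142361/636176921292 ≈ 0.95042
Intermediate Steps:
X(W) = -2/9 + 1/(2*W) - W (X(W) = -2/9 + (1/(W + W) - W) = -2/9 + (1/(2*W) - W) = -2/9 + 1/(2*W) - W)
34218/35947 + X(66)/44691 = 34218/35947 + (-2/9 + (½)/66 - 1*66)/44691 = 34218*(1/35947) + (-2/9 + (½)*(1/66) - 66)*(1/44691) = 34218/35947 + (-2/9 + 1/132 - 66)*(1/44691) = 34218/35947 - 26221/396*1/44691 = 34218/35947 - 26221/17697636 = 604635142361/636176921292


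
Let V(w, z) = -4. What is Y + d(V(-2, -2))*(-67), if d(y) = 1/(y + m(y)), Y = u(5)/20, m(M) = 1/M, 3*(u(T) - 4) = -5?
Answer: 16199/1020 ≈ 15.881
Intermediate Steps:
u(T) = 7/3 (u(T) = 4 + (1/3)*(-5) = 4 - 5/3 = 7/3)
m(M) = 1/M
Y = 7/60 (Y = (7/3)/20 = (7/3)*(1/20) = 7/60 ≈ 0.11667)
d(y) = 1/(y + 1/y)
Y + d(V(-2, -2))*(-67) = 7/60 - 4/(1 + (-4)**2)*(-67) = 7/60 - 4/(1 + 16)*(-67) = 7/60 - 4/17*(-67) = 7/60 + 268/17 = 16199/1020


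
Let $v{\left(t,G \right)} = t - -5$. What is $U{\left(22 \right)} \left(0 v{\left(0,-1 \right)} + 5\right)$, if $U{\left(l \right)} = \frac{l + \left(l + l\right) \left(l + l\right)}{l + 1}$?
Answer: $\frac{9790}{23} \approx 425.65$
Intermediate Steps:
$v{\left(t,G \right)} = 5 + t$ ($v{\left(t,G \right)} = t + 5 = 5 + t$)
$U{\left(l \right)} = \frac{l + 4 l^{2}}{1 + l}$ ($U{\left(l \right)} = \frac{l + 2 l 2 l}{1 + l} = \frac{l + 4 l^{2}}{1 + l}$)
$U{\left(22 \right)} \left(0 v{\left(0,-1 \right)} + 5\right) = \frac{22 \left(1 + 4 \cdot 22\right)}{1 + 22} \left(0 \left(5 + 0\right) + 5\right) = \frac{22 \left(1 + 88\right)}{23} \left(0 \cdot 5 + 5\right) = 22 \cdot \frac{1}{23} \cdot 89 \left(0 + 5\right) = \frac{1958}{23} \cdot 5 = \frac{9790}{23}$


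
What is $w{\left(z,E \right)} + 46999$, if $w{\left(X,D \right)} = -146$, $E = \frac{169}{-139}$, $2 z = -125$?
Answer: $46853$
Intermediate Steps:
$z = - \frac{125}{2}$ ($z = \frac{1}{2} \left(-125\right) = - \frac{125}{2} \approx -62.5$)
$E = - \frac{169}{139}$ ($E = 169 \left(- \frac{1}{139}\right) = - \frac{169}{139} \approx -1.2158$)
$w{\left(z,E \right)} + 46999 = -146 + 46999 = 46853$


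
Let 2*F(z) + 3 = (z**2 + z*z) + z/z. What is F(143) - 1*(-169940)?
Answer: 190388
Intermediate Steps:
F(z) = -1 + z**2 (F(z) = -3/2 + ((z**2 + z*z) + z/z)/2 = -3/2 + ((z**2 + z**2) + 1)/2 = -3/2 + (2*z**2 + 1)/2 = -3/2 + (1 + 2*z**2)/2 = -3/2 + (1/2 + z**2) = -1 + z**2)
F(143) - 1*(-169940) = (-1 + 143**2) - 1*(-169940) = (-1 + 20449) + 169940 = 20448 + 169940 = 190388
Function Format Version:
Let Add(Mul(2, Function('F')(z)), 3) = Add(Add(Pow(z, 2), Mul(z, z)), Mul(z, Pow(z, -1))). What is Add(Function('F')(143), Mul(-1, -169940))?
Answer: 190388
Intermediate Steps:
Function('F')(z) = Add(-1, Pow(z, 2)) (Function('F')(z) = Add(Rational(-3, 2), Mul(Rational(1, 2), Add(Add(Pow(z, 2), Mul(z, z)), Mul(z, Pow(z, -1))))) = Add(Rational(-3, 2), Mul(Rational(1, 2), Add(Add(Pow(z, 2), Pow(z, 2)), 1))) = Add(Rational(-3, 2), Mul(Rational(1, 2), Add(Mul(2, Pow(z, 2)), 1))) = Add(Rational(-3, 2), Mul(Rational(1, 2), Add(1, Mul(2, Pow(z, 2))))) = Add(Rational(-3, 2), Add(Rational(1, 2), Pow(z, 2))) = Add(-1, Pow(z, 2)))
Add(Function('F')(143), Mul(-1, -169940)) = Add(Add(-1, Pow(143, 2)), Mul(-1, -169940)) = Add(Add(-1, 20449), 169940) = Add(20448, 169940) = 190388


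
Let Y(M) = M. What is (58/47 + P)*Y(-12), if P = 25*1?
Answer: -14796/47 ≈ -314.81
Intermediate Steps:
P = 25
(58/47 + P)*Y(-12) = (58/47 + 25)*(-12) = (1233/47)*(-12) = -14796/47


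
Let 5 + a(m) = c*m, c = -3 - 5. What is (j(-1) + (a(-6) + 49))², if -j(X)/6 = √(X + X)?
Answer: 8392 - 1104*I*√2 ≈ 8392.0 - 1561.3*I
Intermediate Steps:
j(X) = -6*√2*√X (j(X) = -6*√(X + X) = -6*√2*√X)
c = -8
a(m) = -5 - 8*m
(j(-1) + (a(-6) + 49))² = (-6*√2*√(-1) + ((-5 - 8*(-6)) + 49))² = (-6*√2*I + ((-5 + 48) + 49))² = (-6*I*√2 + (43 + 49))² = (-6*I*√2 + 92)² = (92 - 6*I*√2)²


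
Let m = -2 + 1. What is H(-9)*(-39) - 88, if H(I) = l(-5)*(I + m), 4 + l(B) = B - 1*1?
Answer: -3988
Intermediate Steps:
l(B) = -5 + B (l(B) = -4 + (B - 1*1) = -4 + (B - 1) = -4 + (-1 + B) = -5 + B)
m = -1
H(I) = 10 - 10*I (H(I) = (-5 - 5)*(I - 1) = -10*(-1 + I) = 10 - 10*I)
H(-9)*(-39) - 88 = (10 - 10*(-9))*(-39) - 88 = (10 + 90)*(-39) - 88 = 100*(-39) - 88 = -3900 - 88 = -3988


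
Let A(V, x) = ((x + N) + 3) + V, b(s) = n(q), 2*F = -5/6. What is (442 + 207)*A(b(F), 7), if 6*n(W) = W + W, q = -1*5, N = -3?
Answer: 10384/3 ≈ 3461.3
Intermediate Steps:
F = -5/12 (F = (-5/6)/2 = (-5*1/6)/2 = (1/2)*(-5/6) = -5/12 ≈ -0.41667)
q = -5
n(W) = W/3 (n(W) = (W + W)/6 = (2*W)/6 = W/3)
b(s) = -5/3 (b(s) = (1/3)*(-5) = -5/3)
A(V, x) = V + x (A(V, x) = ((x - 3) + 3) + V = ((-3 + x) + 3) + V = x + V = V + x)
(442 + 207)*A(b(F), 7) = (442 + 207)*(-5/3 + 7) = 649*(16/3) = 10384/3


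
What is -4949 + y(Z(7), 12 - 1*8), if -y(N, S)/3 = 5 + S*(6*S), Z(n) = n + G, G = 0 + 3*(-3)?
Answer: -5252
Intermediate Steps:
G = -9 (G = 0 - 9 = -9)
Z(n) = -9 + n (Z(n) = n - 9 = -9 + n)
y(N, S) = -15 - 18*S² (y(N, S) = -3*(5 + S*(6*S)) = -3*(5 + 6*S²) = -15 - 18*S²)
-4949 + y(Z(7), 12 - 1*8) = -4949 + (-15 - 18*(12 - 1*8)²) = -4949 + (-15 - 18*(12 - 8)²) = -4949 + (-15 - 18*4²) = -4949 + (-15 - 18*16) = -4949 + (-15 - 288) = -4949 - 303 = -5252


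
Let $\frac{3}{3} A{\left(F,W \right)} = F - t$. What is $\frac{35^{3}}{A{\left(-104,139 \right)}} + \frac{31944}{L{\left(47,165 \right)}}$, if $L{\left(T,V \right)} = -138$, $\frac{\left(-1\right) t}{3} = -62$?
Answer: $- \frac{506017}{1334} \approx -379.32$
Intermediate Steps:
$t = 186$ ($t = \left(-3\right) \left(-62\right) = 186$)
$A{\left(F,W \right)} = -186 + F$ ($A{\left(F,W \right)} = F - 186 = -186 + F$)
$\frac{35^{3}}{A{\left(-104,139 \right)}} + \frac{31944}{L{\left(47,165 \right)}} = \frac{35^{3}}{-186 - 104} + \frac{31944}{-138} = \frac{42875}{-290} + 31944 \left(- \frac{1}{138}\right) = 42875 \left(- \frac{1}{290}\right) - \frac{5324}{23} = - \frac{8575}{58} - \frac{5324}{23} = - \frac{506017}{1334}$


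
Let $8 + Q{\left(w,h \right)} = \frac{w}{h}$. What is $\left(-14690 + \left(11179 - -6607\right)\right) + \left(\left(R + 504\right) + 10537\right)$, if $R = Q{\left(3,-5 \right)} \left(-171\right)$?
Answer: $\frac{78038}{5} \approx 15608.0$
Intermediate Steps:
$Q{\left(w,h \right)} = -8 + \frac{w}{h}$
$R = \frac{7353}{5}$ ($R = \left(-8 + \frac{3}{-5}\right) \left(-171\right) = \left(-8 + 3 \left(- \frac{1}{5}\right)\right) \left(-171\right) = \left(-8 - \frac{3}{5}\right) \left(-171\right) = \left(- \frac{43}{5}\right) \left(-171\right) = \frac{7353}{5} \approx 1470.6$)
$\left(-14690 + \left(11179 - -6607\right)\right) + \left(\left(R + 504\right) + 10537\right) = \left(-14690 + \left(11179 - -6607\right)\right) + \left(\left(\frac{7353}{5} + 504\right) + 10537\right) = \left(-14690 + \left(11179 + 6607\right)\right) + \left(\frac{9873}{5} + 10537\right) = \left(-14690 + 17786\right) + \frac{62558}{5} = 3096 + \frac{62558}{5} = \frac{78038}{5}$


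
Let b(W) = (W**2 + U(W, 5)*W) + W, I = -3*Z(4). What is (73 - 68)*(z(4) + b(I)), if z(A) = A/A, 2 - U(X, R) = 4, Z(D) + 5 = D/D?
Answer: 665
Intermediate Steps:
Z(D) = -4 (Z(D) = -5 + D/D = -5 + 1 = -4)
U(X, R) = -2 (U(X, R) = 2 - 1*4 = 2 - 4 = -2)
I = 12 (I = -3*(-4) = 12)
z(A) = 1
b(W) = W**2 - W (b(W) = (W**2 - 2*W) + W = W**2 - W)
(73 - 68)*(z(4) + b(I)) = (73 - 68)*(1 + 12*(-1 + 12)) = 5*(1 + 12*11) = 5*(1 + 132) = 5*133 = 665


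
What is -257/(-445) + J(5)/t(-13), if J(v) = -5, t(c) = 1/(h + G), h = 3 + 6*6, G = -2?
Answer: -82068/445 ≈ -184.42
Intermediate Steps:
h = 39 (h = 3 + 36 = 39)
t(c) = 1/37 (t(c) = 1/(39 - 2) = 1/37)
-257/(-445) + J(5)/t(-13) = -257/(-445) - 5/1/37 = -257*(-1/445) - 5*37 = 257/445 - 185 = -82068/445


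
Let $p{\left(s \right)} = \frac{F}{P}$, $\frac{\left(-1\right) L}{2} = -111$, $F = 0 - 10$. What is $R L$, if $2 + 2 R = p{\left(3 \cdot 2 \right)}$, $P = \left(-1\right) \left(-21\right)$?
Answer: $- \frac{1924}{7} \approx -274.86$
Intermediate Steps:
$P = 21$
$F = -10$
$L = 222$ ($L = \left(-2\right) \left(-111\right) = 222$)
$p{\left(s \right)} = - \frac{10}{21}$
$R = - \frac{26}{21}$ ($R = -1 + \frac{1}{2} \left(- \frac{10}{21}\right) = -1 - \frac{5}{21} = - \frac{26}{21} \approx -1.2381$)
$R L = \left(- \frac{26}{21}\right) 222 = - \frac{1924}{7}$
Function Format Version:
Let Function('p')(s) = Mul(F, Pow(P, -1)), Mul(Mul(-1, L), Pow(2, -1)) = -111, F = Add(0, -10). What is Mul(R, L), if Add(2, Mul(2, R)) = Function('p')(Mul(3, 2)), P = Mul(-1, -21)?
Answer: Rational(-1924, 7) ≈ -274.86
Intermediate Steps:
P = 21
F = -10
L = 222 (L = Mul(-2, -111) = 222)
Function('p')(s) = Rational(-10, 21) (Function('p')(s) = Mul(-10, Pow(21, -1)) = Mul(-10, Rational(1, 21)) = Rational(-10, 21))
R = Rational(-26, 21) (R = Add(-1, Mul(Rational(1, 2), Rational(-10, 21))) = Add(-1, Rational(-5, 21)) = Rational(-26, 21) ≈ -1.2381)
Mul(R, L) = Mul(Rational(-26, 21), 222) = Rational(-1924, 7)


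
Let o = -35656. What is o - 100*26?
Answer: -38256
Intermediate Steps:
o - 100*26 = -35656 - 100*26 = -35656 - 1*2600 = -35656 - 2600 = -38256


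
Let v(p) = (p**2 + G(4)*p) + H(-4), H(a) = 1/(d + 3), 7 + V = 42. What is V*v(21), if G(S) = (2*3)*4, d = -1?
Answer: 66185/2 ≈ 33093.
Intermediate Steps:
G(S) = 24 (G(S) = 6*4 = 24)
V = 35 (V = -7 + 42 = 35)
H(a) = 1/2 (H(a) = 1/(-1 + 3) = 1/2)
v(p) = 1/2 + p**2 + 24*p (v(p) = (p**2 + 24*p) + 1/2 = 1/2 + p**2 + 24*p)
V*v(21) = 35*(1/2 + 21**2 + 24*21) = 35*(1/2 + 441 + 504) = 35*(1891/2) = 66185/2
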